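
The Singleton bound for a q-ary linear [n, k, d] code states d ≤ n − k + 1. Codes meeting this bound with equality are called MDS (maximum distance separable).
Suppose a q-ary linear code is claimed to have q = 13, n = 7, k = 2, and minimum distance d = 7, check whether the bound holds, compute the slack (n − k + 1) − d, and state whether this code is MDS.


Singleton RHS = n − k + 1 = 6, slack = -1, bound violated (no such code; not MDS).

Singleton bound: d ≤ n − k + 1.
Here n = 7, k = 2, so n − k + 1 = 6.
Given d = 7, check d ≤ 6: NO.
Slack = (n − k + 1) − d = -1.
The slack is negative: d = 7 exceeds n − k + 1 = 6 by 1, so the Singleton bound is violated and no linear [7, 2, 7]_13 code can exist. In particular it is not MDS (MDS requires d = n − k + 1 exactly).
Description: the claimed parameters are [7, 2, 7]_13; such a code would be impossible (violates the Singleton bound).


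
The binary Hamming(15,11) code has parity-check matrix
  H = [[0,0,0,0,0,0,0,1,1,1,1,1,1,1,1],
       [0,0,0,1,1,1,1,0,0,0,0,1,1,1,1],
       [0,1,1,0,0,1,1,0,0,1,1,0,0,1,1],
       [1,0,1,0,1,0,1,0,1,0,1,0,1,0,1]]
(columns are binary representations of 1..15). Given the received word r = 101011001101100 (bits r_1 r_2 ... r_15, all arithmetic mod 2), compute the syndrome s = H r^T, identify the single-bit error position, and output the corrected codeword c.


s = (0, 0, 1, 1)^T, error position = 3, corrected codeword c = 100011001101100

Compute s = H r^T mod 2 one row at a time:
  s_1 = 0 + 1 + 1 + 0 + 1 + 1 + 0 + 0 = 4 ≡ 0 (mod 2).
  s_2 = 0 + 1 + 1 + 0 + 1 + 1 + 0 + 0 = 4 ≡ 0 (mod 2).
  s_3 = 0 + 1 + 1 + 0 + 1 + 0 + 0 + 0 = 3 ≡ 1 (mod 2).
  s_4 = 1 + 1 + 1 + 0 + 1 + 0 + 1 + 0 = 5 ≡ 1 (mod 2).
s = (0, 0, 1, 1)^T — this equals column 3 of H (binary 0011), so error is at position 3.
Correct: flip bit 3 of r = 101011001101100 to get c = 100011001101100.


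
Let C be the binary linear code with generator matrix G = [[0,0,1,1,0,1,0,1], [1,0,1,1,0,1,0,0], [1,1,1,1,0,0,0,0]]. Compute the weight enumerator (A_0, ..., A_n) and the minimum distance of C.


Weight distribution: A_0 = 1, A_2 = 2, A_4 = 5. Minimum distance d = 2.

Enumerate all 2^3 = 8 messages m ∈ F_2^3.
For each, compute codeword c = mG in F_2^8, then tally its weight.
  m = 000 → c = 00000000, weight = 0.
  m = 100 → c = 00110101, weight = 4.
  m = 010 → c = 10110100, weight = 4.
  m = 110 → c = 10000001, weight = 2.
  m = 001 → c = 11110000, weight = 4.
  m = 101 → c = 11000101, weight = 4.
  m = 011 → c = 01000100, weight = 2.
  m = 111 → c = 01110001, weight = 4.
Tally weights:
  weight 0: 1 codewords.
  weight 2: 2 codewords.
  weight 4: 5 codewords.
Minimum distance d = smallest w > 0 with A_w > 0 = 2.
Sanity: Σ A_w = 8 = 2^3 = 8 ✓.


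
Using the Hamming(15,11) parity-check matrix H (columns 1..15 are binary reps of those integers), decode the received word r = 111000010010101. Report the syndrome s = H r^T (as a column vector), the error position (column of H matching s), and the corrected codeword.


s = (0, 0, 0, 1)^T, error position = 1, corrected codeword c = 011000010010101

Compute s = H r^T mod 2 one row at a time:
  s_1 = 1 + 0 + 0 + 1 + 0 + 1 + 0 + 1 = 4 ≡ 0 (mod 2).
  s_2 = 0 + 0 + 0 + 0 + 0 + 1 + 0 + 1 = 2 ≡ 0 (mod 2).
  s_3 = 1 + 1 + 0 + 0 + 0 + 1 + 0 + 1 = 4 ≡ 0 (mod 2).
  s_4 = 1 + 1 + 0 + 0 + 0 + 1 + 1 + 1 = 5 ≡ 1 (mod 2).
s = (0, 0, 0, 1)^T — this equals column 1 of H (binary 0001), so error is at position 1.
Correct: flip bit 1 of r = 111000010010101 to get c = 011000010010101.


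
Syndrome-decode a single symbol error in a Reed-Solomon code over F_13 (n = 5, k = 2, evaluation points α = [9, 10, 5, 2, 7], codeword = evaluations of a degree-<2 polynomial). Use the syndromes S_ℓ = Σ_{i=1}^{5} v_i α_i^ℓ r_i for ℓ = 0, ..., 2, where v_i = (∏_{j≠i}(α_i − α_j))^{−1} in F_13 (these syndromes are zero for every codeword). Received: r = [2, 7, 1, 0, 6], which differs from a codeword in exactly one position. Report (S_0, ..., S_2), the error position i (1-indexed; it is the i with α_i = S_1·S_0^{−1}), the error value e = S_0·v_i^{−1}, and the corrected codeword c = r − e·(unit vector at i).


S = (12, 4, 10), error at position 1, error magnitude e = 4, c = [11, 7, 1, 0, 6].

Step 1: column multipliers v_i = (∏_{j≠i}(α_i − α_j))^{−1} mod 13.
  i = 1 (α = 9): (9−10)(9−5)(9−2)(9−7) = (−1)·4·7·2 = −56 ≡ 9, so v_1 = 9^{−1} = 3 (mod 13).
  i = 2 (α = 10): (10−9)(10−5)(10−2)(10−7) = 1·5·8·3 = 120 ≡ 3, so v_2 = 3^{−1} = 9 (mod 13).
  i = 3 (α = 5): (5−9)(5−10)(5−2)(5−7) = (−4)·(−5)·3·(−2) = −120 ≡ 10, so v_3 = 10^{−1} = 4 (mod 13).
  i = 4 (α = 2): (2−9)(2−10)(2−5)(2−7) = (−7)·(−8)·(−3)·(−5) = 840 ≡ 8, so v_4 = 8^{−1} = 5 (mod 13).
  i = 5 (α = 7): (7−9)(7−10)(7−5)(7−2) = (−2)·(−3)·2·5 = 60 ≡ 8, so v_5 = 8^{−1} = 5 (mod 13).
  v = [3, 9, 4, 5, 5].
Step 2: syndromes of r = [2, 7, 1, 0, 6] (all sums mod 13).
  S_0 = Σ v_i r_i = 3·2 + 9·7 + 4·1 + 5·0 + 5·6 = 103 ≡ 12.
  S_1 = Σ v_i α_i r_i = 3·9·2 + 9·10·7 + 4·5·1 + 5·2·0 + 5·7·6 = 914 ≡ 4.
  α_i^2 mod 13 = [3, 9, 12, 4, 10].
  S_2 = Σ v_i α_i^2 r_i = 3·3·2 + 9·9·7 + 4·12·1 + 5·4·0 + 5·10·6 = 933 ≡ 10.
  S = (12, 4, 10) ≠ 0, so r is not a codeword (an error is present).
Step 3: locate the error. For a single error e at position i, S_ℓ = v_i·e·α_i^ℓ, so α_err = S_1/S_0.
  S_0^{−1} = 12^{−1} = 12 (mod 13), so α_err = 4·12 = 48 ≡ 9 = α_1. Error position i = 1.
  Consistency check: S_2/S_1 = 10·10 = 100 ≡ 9 = α_err ✓ (single-error assumption holds).
Step 4: error magnitude e = S_0/v_1 = S_0·∏_{j≠1}(α_1 − α_j) = 12·9 = 108 ≡ 4 (mod 13).
Step 5: correct position 1: c_1 = r_1 − e = 2 − 4 ≡ 11 (mod 13). Hence c = [11, 7, 1, 0, 6].
  Check: interpolating c through the α_i gives m(x) = 8 + 9·x (degree < 2) with m(α_i) = c_i for every i, so c is indeed a codeword.


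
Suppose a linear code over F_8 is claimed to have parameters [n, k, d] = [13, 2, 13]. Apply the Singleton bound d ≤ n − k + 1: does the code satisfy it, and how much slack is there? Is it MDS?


Singleton RHS = n − k + 1 = 12, slack = -1, bound violated (no such code; not MDS).

Singleton bound: d ≤ n − k + 1.
Here n = 13, k = 2, so n − k + 1 = 12.
Given d = 13, check d ≤ 12: NO.
Slack = (n − k + 1) − d = -1.
The slack is negative: d = 13 exceeds n − k + 1 = 12 by 1, so the Singleton bound is violated and no linear [13, 2, 13]_8 code can exist. In particular it is not MDS (MDS requires d = n − k + 1 exactly).
Description: the claimed parameters are [13, 2, 13]_8; such a code would be impossible (violates the Singleton bound).


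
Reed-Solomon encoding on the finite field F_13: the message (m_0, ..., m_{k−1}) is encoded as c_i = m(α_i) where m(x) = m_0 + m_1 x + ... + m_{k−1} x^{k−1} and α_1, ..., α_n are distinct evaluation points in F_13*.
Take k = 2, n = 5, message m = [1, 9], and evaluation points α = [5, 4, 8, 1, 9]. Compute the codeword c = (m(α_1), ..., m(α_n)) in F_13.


c = [7, 11, 8, 10, 4]

Message polynomial: m(x) = 1 + 9·x (mod 13).
For each evaluation point α_i, compute m(α_i) mod 13:
  α_1 = 5: Horner steps 9 → 7, so m(5) = 7.
  α_2 = 4: Horner steps 9 → 11, so m(4) = 11.
  α_3 = 8: Horner steps 9 → 8, so m(8) = 8.
  α_4 = 1: Horner steps 9 → 10, so m(1) = 10.
  α_5 = 9: Horner steps 9 → 4, so m(9) = 4.
Codeword c = [7, 11, 8, 10, 4] ∈ F_13^5.


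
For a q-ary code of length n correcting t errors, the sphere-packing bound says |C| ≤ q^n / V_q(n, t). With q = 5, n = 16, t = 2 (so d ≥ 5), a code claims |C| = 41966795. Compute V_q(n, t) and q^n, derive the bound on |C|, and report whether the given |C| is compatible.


V_q(n, t) = 1985, q^n = 152587890625, Hamming bound = 76870473, |C| = 41966795 ≤ bound (satisfied).

Step 1: Compute V_q(n, t) = Σ_{j=0}^2 C(n, j) (q−1)^j.
  j = 0: C(16,0)·(4)^0 = 1·1 = 1.
  j = 1: C(16,1)·(4)^1 = 16·4 = 64.
  j = 2: C(16,2)·(4)^2 = 120·16 = 1920.
  V_q(n, t) = 1 + 64 + 1920 = 1985.
Step 2: q^n = 5^16 = 152587890625.
Step 3: Hamming bound ⌊q^n / V_q(n,t)⌋ = ⌊152587890625/1985⌋ = 76870473.
Step 4: Compare |C| = 41966795 to 76870473: satisfied.
The claimed |C| lies below the Hamming bound.


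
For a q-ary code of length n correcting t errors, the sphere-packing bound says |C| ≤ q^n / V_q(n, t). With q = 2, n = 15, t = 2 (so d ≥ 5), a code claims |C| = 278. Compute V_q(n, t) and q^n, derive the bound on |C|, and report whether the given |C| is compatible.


V_q(n, t) = 121, q^n = 32768, Hamming bound = 270, |C| = 278 > bound (violated).

Step 1: Compute V_q(n, t) = Σ_{j=0}^2 C(n, j) (q−1)^j.
  j = 0: C(15,0)·(1)^0 = 1·1 = 1.
  j = 1: C(15,1)·(1)^1 = 15·1 = 15.
  j = 2: C(15,2)·(1)^2 = 105·1 = 105.
  V_q(n, t) = 1 + 15 + 105 = 121.
Step 2: q^n = 2^15 = 32768.
Step 3: Hamming bound ⌊q^n / V_q(n,t)⌋ = ⌊32768/121⌋ = 270.
Step 4: Compare |C| = 278 to 270: violated.
The claimed |C| lies above the Hamming bound, so no 2-ary code of length 15 with d ≥ 5 can have 278 codewords.


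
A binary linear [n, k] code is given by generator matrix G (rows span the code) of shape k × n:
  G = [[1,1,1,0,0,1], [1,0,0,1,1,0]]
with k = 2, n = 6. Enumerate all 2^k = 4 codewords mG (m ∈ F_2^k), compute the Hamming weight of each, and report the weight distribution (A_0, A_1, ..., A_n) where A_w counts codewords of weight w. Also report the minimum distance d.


Weight distribution: A_0 = 1, A_3 = 1, A_4 = 1, A_5 = 1. Minimum distance d = 3.

Enumerate all 2^2 = 4 messages m ∈ F_2^2.
For each, compute codeword c = mG in F_2^6, then tally its weight.
  m = 00 → c = 000000, weight = 0.
  m = 10 → c = 111001, weight = 4.
  m = 01 → c = 100110, weight = 3.
  m = 11 → c = 011111, weight = 5.
Tally weights:
  weight 0: 1 codewords.
  weight 3: 1 codewords.
  weight 4: 1 codewords.
  weight 5: 1 codewords.
Minimum distance d = smallest w > 0 with A_w > 0 = 3.
Sanity: Σ A_w = 4 = 2^2 = 4 ✓.


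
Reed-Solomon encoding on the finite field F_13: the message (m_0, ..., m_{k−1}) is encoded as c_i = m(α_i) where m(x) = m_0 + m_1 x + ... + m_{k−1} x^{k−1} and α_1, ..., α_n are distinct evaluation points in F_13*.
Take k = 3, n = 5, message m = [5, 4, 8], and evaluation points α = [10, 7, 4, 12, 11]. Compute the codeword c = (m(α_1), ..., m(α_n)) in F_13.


c = [0, 9, 6, 9, 3]

Message polynomial: m(x) = 5 + 4·x + 8·x^2 (mod 13).
For each evaluation point α_i, compute m(α_i) mod 13:
  α_1 = 10: Horner steps 8 → 6 → 0, so m(10) = 0.
  α_2 = 7: Horner steps 8 → 8 → 9, so m(7) = 9.
  α_3 = 4: Horner steps 8 → 10 → 6, so m(4) = 6.
  α_4 = 12: Horner steps 8 → 9 → 9, so m(12) = 9.
  α_5 = 11: Horner steps 8 → 1 → 3, so m(11) = 3.
Codeword c = [0, 9, 6, 9, 3] ∈ F_13^5.


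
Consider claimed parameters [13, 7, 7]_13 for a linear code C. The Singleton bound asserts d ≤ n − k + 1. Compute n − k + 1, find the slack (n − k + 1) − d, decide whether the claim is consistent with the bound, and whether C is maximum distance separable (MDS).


Singleton RHS = n − k + 1 = 7, slack = 0, bound satisfied, MDS.

Singleton bound: d ≤ n − k + 1.
Here n = 13, k = 7, so n − k + 1 = 7.
Given d = 7, check d ≤ 7: YES.
Slack = (n − k + 1) − d = 0.
The code is MDS (slack = 0).
Description: the claimed parameters are [13, 7, 7]_13; such a code would be MDS (meets Singleton bound).


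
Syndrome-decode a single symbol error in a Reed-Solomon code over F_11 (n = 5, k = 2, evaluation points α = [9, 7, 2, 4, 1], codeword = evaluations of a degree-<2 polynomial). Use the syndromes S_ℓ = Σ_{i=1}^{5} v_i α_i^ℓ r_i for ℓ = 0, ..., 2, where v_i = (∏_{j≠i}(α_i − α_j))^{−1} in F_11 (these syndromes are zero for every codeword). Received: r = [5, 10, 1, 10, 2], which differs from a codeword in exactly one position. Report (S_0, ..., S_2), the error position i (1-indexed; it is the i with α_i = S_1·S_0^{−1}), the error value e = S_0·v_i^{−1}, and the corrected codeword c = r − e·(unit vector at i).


S = (2, 3, 10), error at position 2, error magnitude e = 3, c = [5, 7, 1, 10, 2].

Step 1: column multipliers v_i = (∏_{j≠i}(α_i − α_j))^{−1} mod 11.
  i = 1 (α = 9): (9−7)(9−2)(9−4)(9−1) = 2·7·5·8 = 560 ≡ 10, so v_1 = 10^{−1} = 10 (mod 11).
  i = 2 (α = 7): (7−9)(7−2)(7−4)(7−1) = (−2)·5·3·6 = −180 ≡ 7, so v_2 = 7^{−1} = 8 (mod 11).
  i = 3 (α = 2): (2−9)(2−7)(2−4)(2−1) = (−7)·(−5)·(−2)·1 = −70 ≡ 7, so v_3 = 7^{−1} = 8 (mod 11).
  i = 4 (α = 4): (4−9)(4−7)(4−2)(4−1) = (−5)·(−3)·2·3 = 90 ≡ 2, so v_4 = 2^{−1} = 6 (mod 11).
  i = 5 (α = 1): (1−9)(1−7)(1−2)(1−4) = (−8)·(−6)·(−1)·(−3) = 144 ≡ 1, so v_5 = 1^{−1} = 1 (mod 11).
  v = [10, 8, 8, 6, 1].
Step 2: syndromes of r = [5, 10, 1, 10, 2] (all sums mod 11).
  S_0 = Σ v_i r_i = 10·5 + 8·10 + 8·1 + 6·10 + 1·2 = 200 ≡ 2.
  S_1 = Σ v_i α_i r_i = 10·9·5 + 8·7·10 + 8·2·1 + 6·4·10 + 1·1·2 = 1268 ≡ 3.
  α_i^2 mod 11 = [4, 5, 4, 5, 1].
  S_2 = Σ v_i α_i^2 r_i = 10·4·5 + 8·5·10 + 8·4·1 + 6·5·10 + 1·1·2 = 934 ≡ 10.
  S = (2, 3, 10) ≠ 0, so r is not a codeword (an error is present).
Step 3: locate the error. For a single error e at position i, S_ℓ = v_i·e·α_i^ℓ, so α_err = S_1/S_0.
  S_0^{−1} = 2^{−1} = 6 (mod 11), so α_err = 3·6 = 18 ≡ 7 = α_2. Error position i = 2.
  Consistency check: S_2/S_1 = 10·4 = 40 ≡ 7 = α_err ✓ (single-error assumption holds).
Step 4: error magnitude e = S_0/v_2 = S_0·∏_{j≠2}(α_2 − α_j) = 2·7 = 14 ≡ 3 (mod 11).
Step 5: correct position 2: c_2 = r_2 − e = 10 − 3 ≡ 7 (mod 11). Hence c = [5, 7, 1, 10, 2].
  Check: interpolating c through the α_i gives m(x) = 3 + 10·x (degree < 2) with m(α_i) = c_i for every i, so c is indeed a codeword.


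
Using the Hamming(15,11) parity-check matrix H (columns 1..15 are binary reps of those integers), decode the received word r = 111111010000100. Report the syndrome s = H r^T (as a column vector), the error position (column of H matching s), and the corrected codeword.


s = (0, 0, 1, 0)^T, error position = 2, corrected codeword c = 101111010000100

Compute s = H r^T mod 2 one row at a time:
  s_1 = 1 + 0 + 0 + 0 + 0 + 1 + 0 + 0 = 2 ≡ 0 (mod 2).
  s_2 = 1 + 1 + 1 + 0 + 0 + 1 + 0 + 0 = 4 ≡ 0 (mod 2).
  s_3 = 1 + 1 + 1 + 0 + 0 + 0 + 0 + 0 = 3 ≡ 1 (mod 2).
  s_4 = 1 + 1 + 1 + 0 + 0 + 0 + 1 + 0 = 4 ≡ 0 (mod 2).
s = (0, 0, 1, 0)^T — this equals column 2 of H (binary 0010), so error is at position 2.
Correct: flip bit 2 of r = 111111010000100 to get c = 101111010000100.


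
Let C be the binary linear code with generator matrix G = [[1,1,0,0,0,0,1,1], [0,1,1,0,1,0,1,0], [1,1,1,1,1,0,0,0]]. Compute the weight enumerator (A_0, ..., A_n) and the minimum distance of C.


Weight distribution: A_0 = 1, A_3 = 2, A_4 = 3, A_5 = 2. Minimum distance d = 3.

Enumerate all 2^3 = 8 messages m ∈ F_2^3.
For each, compute codeword c = mG in F_2^8, then tally its weight.
  m = 000 → c = 00000000, weight = 0.
  m = 100 → c = 11000011, weight = 4.
  m = 010 → c = 01101010, weight = 4.
  m = 110 → c = 10101001, weight = 4.
  m = 001 → c = 11111000, weight = 5.
  m = 101 → c = 00111011, weight = 5.
  m = 011 → c = 10010010, weight = 3.
  m = 111 → c = 01010001, weight = 3.
Tally weights:
  weight 0: 1 codewords.
  weight 3: 2 codewords.
  weight 4: 3 codewords.
  weight 5: 2 codewords.
Minimum distance d = smallest w > 0 with A_w > 0 = 3.
Sanity: Σ A_w = 8 = 2^3 = 8 ✓.


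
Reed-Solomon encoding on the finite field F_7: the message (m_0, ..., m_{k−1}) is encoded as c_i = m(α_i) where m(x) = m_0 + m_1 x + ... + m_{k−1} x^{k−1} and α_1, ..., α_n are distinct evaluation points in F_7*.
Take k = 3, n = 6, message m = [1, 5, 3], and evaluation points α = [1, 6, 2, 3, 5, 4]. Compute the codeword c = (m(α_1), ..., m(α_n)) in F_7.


c = [2, 6, 2, 1, 3, 6]

Message polynomial: m(x) = 1 + 5·x + 3·x^2 (mod 7).
For each evaluation point α_i, compute m(α_i) mod 7:
  α_1 = 1: Horner steps 3 → 1 → 2, so m(1) = 2.
  α_2 = 6: Horner steps 3 → 2 → 6, so m(6) = 6.
  α_3 = 2: Horner steps 3 → 4 → 2, so m(2) = 2.
  α_4 = 3: Horner steps 3 → 0 → 1, so m(3) = 1.
  α_5 = 5: Horner steps 3 → 6 → 3, so m(5) = 3.
  α_6 = 4: Horner steps 3 → 3 → 6, so m(4) = 6.
Codeword c = [2, 6, 2, 1, 3, 6] ∈ F_7^6.


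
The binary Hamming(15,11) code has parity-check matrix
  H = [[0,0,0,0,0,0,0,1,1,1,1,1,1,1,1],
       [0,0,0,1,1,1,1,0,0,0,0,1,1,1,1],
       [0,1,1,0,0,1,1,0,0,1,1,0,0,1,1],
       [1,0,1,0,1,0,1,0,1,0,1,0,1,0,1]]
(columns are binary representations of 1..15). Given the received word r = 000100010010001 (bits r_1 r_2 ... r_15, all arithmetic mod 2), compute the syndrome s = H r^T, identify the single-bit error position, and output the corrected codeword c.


s = (1, 0, 0, 0)^T, error position = 8, corrected codeword c = 000100000010001

Compute s = H r^T mod 2 one row at a time:
  s_1 = 1 + 0 + 0 + 1 + 0 + 0 + 0 + 1 = 3 ≡ 1 (mod 2).
  s_2 = 1 + 0 + 0 + 0 + 0 + 0 + 0 + 1 = 2 ≡ 0 (mod 2).
  s_3 = 0 + 0 + 0 + 0 + 0 + 1 + 0 + 1 = 2 ≡ 0 (mod 2).
  s_4 = 0 + 0 + 0 + 0 + 0 + 1 + 0 + 1 = 2 ≡ 0 (mod 2).
s = (1, 0, 0, 0)^T — this equals column 8 of H (binary 1000), so error is at position 8.
Correct: flip bit 8 of r = 000100010010001 to get c = 000100000010001.


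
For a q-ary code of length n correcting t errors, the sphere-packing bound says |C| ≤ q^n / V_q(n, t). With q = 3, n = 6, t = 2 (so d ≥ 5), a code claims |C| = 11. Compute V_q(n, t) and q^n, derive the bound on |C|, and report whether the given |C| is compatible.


V_q(n, t) = 73, q^n = 729, Hamming bound = 9, |C| = 11 > bound (violated).

Step 1: Compute V_q(n, t) = Σ_{j=0}^2 C(n, j) (q−1)^j.
  j = 0: C(6,0)·(2)^0 = 1·1 = 1.
  j = 1: C(6,1)·(2)^1 = 6·2 = 12.
  j = 2: C(6,2)·(2)^2 = 15·4 = 60.
  V_q(n, t) = 1 + 12 + 60 = 73.
Step 2: q^n = 3^6 = 729.
Step 3: Hamming bound ⌊q^n / V_q(n,t)⌋ = ⌊729/73⌋ = 9.
Step 4: Compare |C| = 11 to 9: violated.
The claimed |C| lies above the Hamming bound, so no 3-ary code of length 6 with d ≥ 5 can have 11 codewords.


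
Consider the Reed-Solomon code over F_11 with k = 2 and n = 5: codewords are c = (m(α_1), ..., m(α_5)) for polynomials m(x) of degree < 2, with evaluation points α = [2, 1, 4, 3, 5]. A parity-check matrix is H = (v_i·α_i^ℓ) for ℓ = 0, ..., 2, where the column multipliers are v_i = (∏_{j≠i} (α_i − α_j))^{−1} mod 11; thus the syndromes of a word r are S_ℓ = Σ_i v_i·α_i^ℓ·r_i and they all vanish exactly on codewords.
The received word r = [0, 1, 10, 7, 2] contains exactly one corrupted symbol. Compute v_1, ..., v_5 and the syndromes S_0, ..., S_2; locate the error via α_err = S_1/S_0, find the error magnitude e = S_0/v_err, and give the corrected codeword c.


S = (8, 5, 10), error at position 1, error magnitude e = 7, c = [4, 1, 10, 7, 2].

Step 1: column multipliers v_i = (∏_{j≠i}(α_i − α_j))^{−1} mod 11.
  i = 1 (α = 2): (2−1)(2−4)(2−3)(2−5) = 1·(−2)·(−1)·(−3) = −6 ≡ 5, so v_1 = 5^{−1} = 9 (mod 11).
  i = 2 (α = 1): (1−2)(1−4)(1−3)(1−5) = (−1)·(−3)·(−2)·(−4) = 24 ≡ 2, so v_2 = 2^{−1} = 6 (mod 11).
  i = 3 (α = 4): (4−2)(4−1)(4−3)(4−5) = 2·3·1·(−1) = −6 ≡ 5, so v_3 = 5^{−1} = 9 (mod 11).
  i = 4 (α = 3): (3−2)(3−1)(3−4)(3−5) = 1·2·(−1)·(−2) = 4 ≡ 4, so v_4 = 4^{−1} = 3 (mod 11).
  i = 5 (α = 5): (5−2)(5−1)(5−4)(5−3) = 3·4·1·2 = 24 ≡ 2, so v_5 = 2^{−1} = 6 (mod 11).
  v = [9, 6, 9, 3, 6].
Step 2: syndromes of r = [0, 1, 10, 7, 2] (all sums mod 11).
  S_0 = Σ v_i r_i = 9·0 + 6·1 + 9·10 + 3·7 + 6·2 = 129 ≡ 8.
  S_1 = Σ v_i α_i r_i = 9·2·0 + 6·1·1 + 9·4·10 + 3·3·7 + 6·5·2 = 489 ≡ 5.
  α_i^2 mod 11 = [4, 1, 5, 9, 3].
  S_2 = Σ v_i α_i^2 r_i = 9·4·0 + 6·1·1 + 9·5·10 + 3·9·7 + 6·3·2 = 681 ≡ 10.
  S = (8, 5, 10) ≠ 0, so r is not a codeword (an error is present).
Step 3: locate the error. For a single error e at position i, S_ℓ = v_i·e·α_i^ℓ, so α_err = S_1/S_0.
  S_0^{−1} = 8^{−1} = 7 (mod 11), so α_err = 5·7 = 35 ≡ 2 = α_1. Error position i = 1.
  Consistency check: S_2/S_1 = 10·9 = 90 ≡ 2 = α_err ✓ (single-error assumption holds).
Step 4: error magnitude e = S_0/v_1 = S_0·∏_{j≠1}(α_1 − α_j) = 8·5 = 40 ≡ 7 (mod 11).
Step 5: correct position 1: c_1 = r_1 − e = 0 − 7 ≡ 4 (mod 11). Hence c = [4, 1, 10, 7, 2].
  Check: interpolating c through the α_i gives m(x) = 9 + 3·x (degree < 2) with m(α_i) = c_i for every i, so c is indeed a codeword.


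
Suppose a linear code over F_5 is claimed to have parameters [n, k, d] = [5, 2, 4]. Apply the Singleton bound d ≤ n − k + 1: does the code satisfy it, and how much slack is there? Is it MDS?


Singleton RHS = n − k + 1 = 4, slack = 0, bound satisfied, MDS.

Singleton bound: d ≤ n − k + 1.
Here n = 5, k = 2, so n − k + 1 = 4.
Given d = 4, check d ≤ 4: YES.
Slack = (n − k + 1) − d = 0.
The code is MDS (slack = 0).
Description: the claimed parameters are [5, 2, 4]_5; such a code would be MDS (meets Singleton bound).


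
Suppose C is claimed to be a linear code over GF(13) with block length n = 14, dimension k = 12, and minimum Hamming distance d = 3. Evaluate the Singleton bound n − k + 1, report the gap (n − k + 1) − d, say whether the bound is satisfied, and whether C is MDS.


Singleton RHS = n − k + 1 = 3, slack = 0, bound satisfied, MDS.

Singleton bound: d ≤ n − k + 1.
Here n = 14, k = 12, so n − k + 1 = 3.
Given d = 3, check d ≤ 3: YES.
Slack = (n − k + 1) − d = 0.
The code is MDS (slack = 0).
Description: the claimed parameters are [14, 12, 3]_13; such a code would be MDS (meets Singleton bound).


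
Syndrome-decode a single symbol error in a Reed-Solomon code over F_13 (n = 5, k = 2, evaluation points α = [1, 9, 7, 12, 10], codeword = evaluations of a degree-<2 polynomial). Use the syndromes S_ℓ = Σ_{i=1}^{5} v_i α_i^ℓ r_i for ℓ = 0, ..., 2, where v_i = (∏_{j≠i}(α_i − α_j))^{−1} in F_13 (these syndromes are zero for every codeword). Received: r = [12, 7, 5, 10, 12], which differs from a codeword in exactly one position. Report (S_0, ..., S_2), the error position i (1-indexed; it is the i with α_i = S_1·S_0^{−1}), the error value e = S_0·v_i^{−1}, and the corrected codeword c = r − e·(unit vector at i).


S = (11, 6, 8), error at position 5, error magnitude e = 4, c = [12, 7, 5, 10, 8].

Step 1: column multipliers v_i = (∏_{j≠i}(α_i − α_j))^{−1} mod 13.
  i = 1 (α = 1): (1−9)(1−7)(1−12)(1−10) = (−8)·(−6)·(−11)·(−9) = 4752 ≡ 7, so v_1 = 7^{−1} = 2 (mod 13).
  i = 2 (α = 9): (9−1)(9−7)(9−12)(9−10) = 8·2·(−3)·(−1) = 48 ≡ 9, so v_2 = 9^{−1} = 3 (mod 13).
  i = 3 (α = 7): (7−1)(7−9)(7−12)(7−10) = 6·(−2)·(−5)·(−3) = −180 ≡ 2, so v_3 = 2^{−1} = 7 (mod 13).
  i = 4 (α = 12): (12−1)(12−9)(12−7)(12−10) = 11·3·5·2 = 330 ≡ 5, so v_4 = 5^{−1} = 8 (mod 13).
  i = 5 (α = 10): (10−1)(10−9)(10−7)(10−12) = 9·1·3·(−2) = −54 ≡ 11, so v_5 = 11^{−1} = 6 (mod 13).
  v = [2, 3, 7, 8, 6].
Step 2: syndromes of r = [12, 7, 5, 10, 12] (all sums mod 13).
  S_0 = Σ v_i r_i = 2·12 + 3·7 + 7·5 + 8·10 + 6·12 = 232 ≡ 11.
  S_1 = Σ v_i α_i r_i = 2·1·12 + 3·9·7 + 7·7·5 + 8·12·10 + 6·10·12 = 2138 ≡ 6.
  α_i^2 mod 13 = [1, 3, 10, 1, 9].
  S_2 = Σ v_i α_i^2 r_i = 2·1·12 + 3·3·7 + 7·10·5 + 8·1·10 + 6·9·12 = 1165 ≡ 8.
  S = (11, 6, 8) ≠ 0, so r is not a codeword (an error is present).
Step 3: locate the error. For a single error e at position i, S_ℓ = v_i·e·α_i^ℓ, so α_err = S_1/S_0.
  S_0^{−1} = 11^{−1} = 6 (mod 13), so α_err = 6·6 = 36 ≡ 10 = α_5. Error position i = 5.
  Consistency check: S_2/S_1 = 8·11 = 88 ≡ 10 = α_err ✓ (single-error assumption holds).
Step 4: error magnitude e = S_0/v_5 = S_0·∏_{j≠5}(α_5 − α_j) = 11·11 = 121 ≡ 4 (mod 13).
Step 5: correct position 5: c_5 = r_5 − e = 12 − 4 ≡ 8 (mod 13). Hence c = [12, 7, 5, 10, 8].
  Check: interpolating c through the α_i gives m(x) = 11 + 1·x (degree < 2) with m(α_i) = c_i for every i, so c is indeed a codeword.


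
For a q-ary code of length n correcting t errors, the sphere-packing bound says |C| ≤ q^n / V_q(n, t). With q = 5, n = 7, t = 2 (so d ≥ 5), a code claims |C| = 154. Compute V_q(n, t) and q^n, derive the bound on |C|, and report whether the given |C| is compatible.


V_q(n, t) = 365, q^n = 78125, Hamming bound = 214, |C| = 154 ≤ bound (satisfied).

Step 1: Compute V_q(n, t) = Σ_{j=0}^2 C(n, j) (q−1)^j.
  j = 0: C(7,0)·(4)^0 = 1·1 = 1.
  j = 1: C(7,1)·(4)^1 = 7·4 = 28.
  j = 2: C(7,2)·(4)^2 = 21·16 = 336.
  V_q(n, t) = 1 + 28 + 336 = 365.
Step 2: q^n = 5^7 = 78125.
Step 3: Hamming bound ⌊q^n / V_q(n,t)⌋ = ⌊78125/365⌋ = 214.
Step 4: Compare |C| = 154 to 214: satisfied.
The claimed |C| lies below the Hamming bound.


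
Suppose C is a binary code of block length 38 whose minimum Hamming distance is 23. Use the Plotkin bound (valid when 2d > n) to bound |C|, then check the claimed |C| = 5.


Plotkin bound M ≤ 4; given |C| = 5 > bound (violated).

Check applicability: 2d = 46, n = 38.
2d − n = 8 > 0, so Plotkin applies.
Compute d/(2d−n) = 23/8 ≈ 2.8750.
⌊d/(2d−n)⌋ = 2.
Plotkin bound: M ≤ 2·2 = 4.
Given |C| = 5, check: VIOLATED.
This |C| is above the Plotkin bound, so no binary code with n = 38, d = 23 and 5 codewords exists.


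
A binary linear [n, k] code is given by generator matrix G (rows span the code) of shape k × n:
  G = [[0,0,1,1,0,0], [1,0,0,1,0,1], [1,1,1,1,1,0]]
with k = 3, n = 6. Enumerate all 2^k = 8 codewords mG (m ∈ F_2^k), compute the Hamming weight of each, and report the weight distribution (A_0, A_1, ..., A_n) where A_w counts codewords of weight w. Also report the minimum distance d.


Weight distribution: A_0 = 1, A_2 = 1, A_3 = 3, A_4 = 2, A_5 = 1. Minimum distance d = 2.

Enumerate all 2^3 = 8 messages m ∈ F_2^3.
For each, compute codeword c = mG in F_2^6, then tally its weight.
  m = 000 → c = 000000, weight = 0.
  m = 100 → c = 001100, weight = 2.
  m = 010 → c = 100101, weight = 3.
  m = 110 → c = 101001, weight = 3.
  m = 001 → c = 111110, weight = 5.
  m = 101 → c = 110010, weight = 3.
  m = 011 → c = 011011, weight = 4.
  m = 111 → c = 010111, weight = 4.
Tally weights:
  weight 0: 1 codewords.
  weight 2: 1 codewords.
  weight 3: 3 codewords.
  weight 4: 2 codewords.
  weight 5: 1 codewords.
Minimum distance d = smallest w > 0 with A_w > 0 = 2.
Sanity: Σ A_w = 8 = 2^3 = 8 ✓.


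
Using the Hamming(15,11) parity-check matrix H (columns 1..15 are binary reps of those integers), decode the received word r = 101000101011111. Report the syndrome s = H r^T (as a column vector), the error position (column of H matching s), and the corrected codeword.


s = (0, 1, 1, 1)^T, error position = 7, corrected codeword c = 101000001011111

Compute s = H r^T mod 2 one row at a time:
  s_1 = 0 + 1 + 0 + 1 + 1 + 1 + 1 + 1 = 6 ≡ 0 (mod 2).
  s_2 = 0 + 0 + 0 + 1 + 1 + 1 + 1 + 1 = 5 ≡ 1 (mod 2).
  s_3 = 0 + 1 + 0 + 1 + 0 + 1 + 1 + 1 = 5 ≡ 1 (mod 2).
  s_4 = 1 + 1 + 0 + 1 + 1 + 1 + 1 + 1 = 7 ≡ 1 (mod 2).
s = (0, 1, 1, 1)^T — this equals column 7 of H (binary 0111), so error is at position 7.
Correct: flip bit 7 of r = 101000101011111 to get c = 101000001011111.


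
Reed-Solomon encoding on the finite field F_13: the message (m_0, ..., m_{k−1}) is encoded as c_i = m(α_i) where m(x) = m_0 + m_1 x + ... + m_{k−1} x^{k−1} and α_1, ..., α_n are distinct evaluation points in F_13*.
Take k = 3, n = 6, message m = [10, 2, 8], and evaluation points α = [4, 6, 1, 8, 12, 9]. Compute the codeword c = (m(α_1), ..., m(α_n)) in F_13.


c = [3, 11, 7, 5, 3, 0]

Message polynomial: m(x) = 10 + 2·x + 8·x^2 (mod 13).
For each evaluation point α_i, compute m(α_i) mod 13:
  α_1 = 4: Horner steps 8 → 8 → 3, so m(4) = 3.
  α_2 = 6: Horner steps 8 → 11 → 11, so m(6) = 11.
  α_3 = 1: Horner steps 8 → 10 → 7, so m(1) = 7.
  α_4 = 8: Horner steps 8 → 1 → 5, so m(8) = 5.
  α_5 = 12: Horner steps 8 → 7 → 3, so m(12) = 3.
  α_6 = 9: Horner steps 8 → 9 → 0, so m(9) = 0.
Codeword c = [3, 11, 7, 5, 3, 0] ∈ F_13^6.


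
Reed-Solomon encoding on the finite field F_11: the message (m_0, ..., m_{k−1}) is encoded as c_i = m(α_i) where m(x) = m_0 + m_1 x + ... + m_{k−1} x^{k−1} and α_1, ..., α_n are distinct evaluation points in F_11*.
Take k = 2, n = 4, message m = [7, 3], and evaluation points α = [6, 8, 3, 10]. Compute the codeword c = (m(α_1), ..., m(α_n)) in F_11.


c = [3, 9, 5, 4]

Message polynomial: m(x) = 7 + 3·x (mod 11).
For each evaluation point α_i, compute m(α_i) mod 11:
  α_1 = 6: Horner steps 3 → 3, so m(6) = 3.
  α_2 = 8: Horner steps 3 → 9, so m(8) = 9.
  α_3 = 3: Horner steps 3 → 5, so m(3) = 5.
  α_4 = 10: Horner steps 3 → 4, so m(10) = 4.
Codeword c = [3, 9, 5, 4] ∈ F_11^4.


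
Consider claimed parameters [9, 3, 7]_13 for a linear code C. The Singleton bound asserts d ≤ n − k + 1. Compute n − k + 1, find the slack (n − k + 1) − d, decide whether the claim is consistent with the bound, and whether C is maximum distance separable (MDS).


Singleton RHS = n − k + 1 = 7, slack = 0, bound satisfied, MDS.

Singleton bound: d ≤ n − k + 1.
Here n = 9, k = 3, so n − k + 1 = 7.
Given d = 7, check d ≤ 7: YES.
Slack = (n − k + 1) − d = 0.
The code is MDS (slack = 0).
Description: the claimed parameters are [9, 3, 7]_13; such a code would be MDS (meets Singleton bound).


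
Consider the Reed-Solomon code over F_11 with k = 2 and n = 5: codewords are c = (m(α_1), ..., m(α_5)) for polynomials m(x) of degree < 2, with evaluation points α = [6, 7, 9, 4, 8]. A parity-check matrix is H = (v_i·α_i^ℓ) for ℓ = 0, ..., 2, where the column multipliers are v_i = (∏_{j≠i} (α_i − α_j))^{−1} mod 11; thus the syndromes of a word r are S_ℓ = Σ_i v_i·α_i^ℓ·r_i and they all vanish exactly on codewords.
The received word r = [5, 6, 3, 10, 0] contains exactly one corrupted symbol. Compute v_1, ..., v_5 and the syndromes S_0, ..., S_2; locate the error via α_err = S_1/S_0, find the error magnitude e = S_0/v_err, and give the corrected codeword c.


S = (7, 5, 2), error at position 2, error magnitude e = 9, c = [5, 8, 3, 10, 0].

Step 1: column multipliers v_i = (∏_{j≠i}(α_i − α_j))^{−1} mod 11.
  i = 1 (α = 6): (6−7)(6−9)(6−4)(6−8) = (−1)·(−3)·2·(−2) = −12 ≡ 10, so v_1 = 10^{−1} = 10 (mod 11).
  i = 2 (α = 7): (7−6)(7−9)(7−4)(7−8) = 1·(−2)·3·(−1) = 6 ≡ 6, so v_2 = 6^{−1} = 2 (mod 11).
  i = 3 (α = 9): (9−6)(9−7)(9−4)(9−8) = 3·2·5·1 = 30 ≡ 8, so v_3 = 8^{−1} = 7 (mod 11).
  i = 4 (α = 4): (4−6)(4−7)(4−9)(4−8) = (−2)·(−3)·(−5)·(−4) = 120 ≡ 10, so v_4 = 10^{−1} = 10 (mod 11).
  i = 5 (α = 8): (8−6)(8−7)(8−9)(8−4) = 2·1·(−1)·4 = −8 ≡ 3, so v_5 = 3^{−1} = 4 (mod 11).
  v = [10, 2, 7, 10, 4].
Step 2: syndromes of r = [5, 6, 3, 10, 0] (all sums mod 11).
  S_0 = Σ v_i r_i = 10·5 + 2·6 + 7·3 + 10·10 + 4·0 = 183 ≡ 7.
  S_1 = Σ v_i α_i r_i = 10·6·5 + 2·7·6 + 7·9·3 + 10·4·10 + 4·8·0 = 973 ≡ 5.
  α_i^2 mod 11 = [3, 5, 4, 5, 9].
  S_2 = Σ v_i α_i^2 r_i = 10·3·5 + 2·5·6 + 7·4·3 + 10·5·10 + 4·9·0 = 794 ≡ 2.
  S = (7, 5, 2) ≠ 0, so r is not a codeword (an error is present).
Step 3: locate the error. For a single error e at position i, S_ℓ = v_i·e·α_i^ℓ, so α_err = S_1/S_0.
  S_0^{−1} = 7^{−1} = 8 (mod 11), so α_err = 5·8 = 40 ≡ 7 = α_2. Error position i = 2.
  Consistency check: S_2/S_1 = 2·9 = 18 ≡ 7 = α_err ✓ (single-error assumption holds).
Step 4: error magnitude e = S_0/v_2 = S_0·∏_{j≠2}(α_2 − α_j) = 7·6 = 42 ≡ 9 (mod 11).
Step 5: correct position 2: c_2 = r_2 − e = 6 − 9 ≡ 8 (mod 11). Hence c = [5, 8, 3, 10, 0].
  Check: interpolating c through the α_i gives m(x) = 9 + 3·x (degree < 2) with m(α_i) = c_i for every i, so c is indeed a codeword.


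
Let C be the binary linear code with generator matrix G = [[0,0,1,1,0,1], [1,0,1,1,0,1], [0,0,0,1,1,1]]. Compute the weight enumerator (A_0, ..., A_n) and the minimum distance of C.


Weight distribution: A_0 = 1, A_1 = 1, A_2 = 1, A_3 = 3, A_4 = 2. Minimum distance d = 1.

Enumerate all 2^3 = 8 messages m ∈ F_2^3.
For each, compute codeword c = mG in F_2^6, then tally its weight.
  m = 000 → c = 000000, weight = 0.
  m = 100 → c = 001101, weight = 3.
  m = 010 → c = 101101, weight = 4.
  m = 110 → c = 100000, weight = 1.
  m = 001 → c = 000111, weight = 3.
  m = 101 → c = 001010, weight = 2.
  m = 011 → c = 101010, weight = 3.
  m = 111 → c = 100111, weight = 4.
Tally weights:
  weight 0: 1 codewords.
  weight 1: 1 codewords.
  weight 2: 1 codewords.
  weight 3: 3 codewords.
  weight 4: 2 codewords.
Minimum distance d = smallest w > 0 with A_w > 0 = 1.
Sanity: Σ A_w = 8 = 2^3 = 8 ✓.


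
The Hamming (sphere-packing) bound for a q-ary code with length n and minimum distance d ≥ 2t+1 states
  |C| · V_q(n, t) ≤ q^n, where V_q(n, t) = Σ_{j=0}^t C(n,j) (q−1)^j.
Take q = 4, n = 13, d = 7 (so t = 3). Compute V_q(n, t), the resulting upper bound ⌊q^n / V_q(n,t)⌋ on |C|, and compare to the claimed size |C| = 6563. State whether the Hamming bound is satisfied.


V_q(n, t) = 8464, q^n = 67108864, Hamming bound = 7928, |C| = 6563 ≤ bound (satisfied).

Step 1: Compute V_q(n, t) = Σ_{j=0}^3 C(n, j) (q−1)^j.
  j = 0: C(13,0)·(3)^0 = 1·1 = 1.
  j = 1: C(13,1)·(3)^1 = 13·3 = 39.
  j = 2: C(13,2)·(3)^2 = 78·9 = 702.
  j = 3: C(13,3)·(3)^3 = 286·27 = 7722.
  V_q(n, t) = 1 + 39 + 702 + 7722 = 8464.
Step 2: q^n = 4^13 = 67108864.
Step 3: Hamming bound ⌊q^n / V_q(n,t)⌋ = ⌊67108864/8464⌋ = 7928.
Step 4: Compare |C| = 6563 to 7928: satisfied.
The claimed |C| lies below the Hamming bound.


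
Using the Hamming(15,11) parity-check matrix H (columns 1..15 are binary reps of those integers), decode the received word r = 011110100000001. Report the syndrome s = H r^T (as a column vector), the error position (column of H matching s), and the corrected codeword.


s = (1, 0, 0, 0)^T, error position = 8, corrected codeword c = 011110110000001

Compute s = H r^T mod 2 one row at a time:
  s_1 = 0 + 0 + 0 + 0 + 0 + 0 + 0 + 1 = 1 ≡ 1 (mod 2).
  s_2 = 1 + 1 + 0 + 1 + 0 + 0 + 0 + 1 = 4 ≡ 0 (mod 2).
  s_3 = 1 + 1 + 0 + 1 + 0 + 0 + 0 + 1 = 4 ≡ 0 (mod 2).
  s_4 = 0 + 1 + 1 + 1 + 0 + 0 + 0 + 1 = 4 ≡ 0 (mod 2).
s = (1, 0, 0, 0)^T — this equals column 8 of H (binary 1000), so error is at position 8.
Correct: flip bit 8 of r = 011110100000001 to get c = 011110110000001.


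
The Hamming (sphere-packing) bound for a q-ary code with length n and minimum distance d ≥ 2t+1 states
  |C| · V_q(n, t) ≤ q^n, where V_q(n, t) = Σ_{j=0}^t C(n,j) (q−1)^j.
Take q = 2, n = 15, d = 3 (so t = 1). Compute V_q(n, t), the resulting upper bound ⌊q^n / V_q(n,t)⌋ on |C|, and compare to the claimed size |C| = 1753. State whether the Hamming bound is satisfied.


V_q(n, t) = 16, q^n = 32768, Hamming bound = 2048, |C| = 1753 ≤ bound (satisfied).

Step 1: Compute V_q(n, t) = Σ_{j=0}^1 C(n, j) (q−1)^j.
  j = 0: C(15,0)·(1)^0 = 1·1 = 1.
  j = 1: C(15,1)·(1)^1 = 15·1 = 15.
  V_q(n, t) = 1 + 15 = 16.
Step 2: q^n = 2^15 = 32768.
Step 3: Hamming bound ⌊q^n / V_q(n,t)⌋ = ⌊32768/16⌋ = 2048.
Step 4: Compare |C| = 1753 to 2048: satisfied.
The claimed |C| lies below the Hamming bound.


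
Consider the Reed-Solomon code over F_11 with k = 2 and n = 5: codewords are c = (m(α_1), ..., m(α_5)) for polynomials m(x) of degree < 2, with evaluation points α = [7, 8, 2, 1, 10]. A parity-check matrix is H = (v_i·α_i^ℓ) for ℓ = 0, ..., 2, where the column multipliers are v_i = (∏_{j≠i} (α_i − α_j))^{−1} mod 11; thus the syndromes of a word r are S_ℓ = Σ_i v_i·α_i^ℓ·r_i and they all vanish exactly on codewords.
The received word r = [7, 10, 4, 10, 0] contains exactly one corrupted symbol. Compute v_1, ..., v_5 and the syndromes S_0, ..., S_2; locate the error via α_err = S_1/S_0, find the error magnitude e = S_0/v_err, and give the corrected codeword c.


S = (5, 7, 1), error at position 2, error magnitude e = 9, c = [7, 1, 4, 10, 0].

Step 1: column multipliers v_i = (∏_{j≠i}(α_i − α_j))^{−1} mod 11.
  i = 1 (α = 7): (7−8)(7−2)(7−1)(7−10) = (−1)·5·6·(−3) = 90 ≡ 2, so v_1 = 2^{−1} = 6 (mod 11).
  i = 2 (α = 8): (8−7)(8−2)(8−1)(8−10) = 1·6·7·(−2) = −84 ≡ 4, so v_2 = 4^{−1} = 3 (mod 11).
  i = 3 (α = 2): (2−7)(2−8)(2−1)(2−10) = (−5)·(−6)·1·(−8) = −240 ≡ 2, so v_3 = 2^{−1} = 6 (mod 11).
  i = 4 (α = 1): (1−7)(1−8)(1−2)(1−10) = (−6)·(−7)·(−1)·(−9) = 378 ≡ 4, so v_4 = 4^{−1} = 3 (mod 11).
  i = 5 (α = 10): (10−7)(10−8)(10−2)(10−1) = 3·2·8·9 = 432 ≡ 3, so v_5 = 3^{−1} = 4 (mod 11).
  v = [6, 3, 6, 3, 4].
Step 2: syndromes of r = [7, 10, 4, 10, 0] (all sums mod 11).
  S_0 = Σ v_i r_i = 6·7 + 3·10 + 6·4 + 3·10 + 4·0 = 126 ≡ 5.
  S_1 = Σ v_i α_i r_i = 6·7·7 + 3·8·10 + 6·2·4 + 3·1·10 + 4·10·0 = 612 ≡ 7.
  α_i^2 mod 11 = [5, 9, 4, 1, 1].
  S_2 = Σ v_i α_i^2 r_i = 6·5·7 + 3·9·10 + 6·4·4 + 3·1·10 + 4·1·0 = 606 ≡ 1.
  S = (5, 7, 1) ≠ 0, so r is not a codeword (an error is present).
Step 3: locate the error. For a single error e at position i, S_ℓ = v_i·e·α_i^ℓ, so α_err = S_1/S_0.
  S_0^{−1} = 5^{−1} = 9 (mod 11), so α_err = 7·9 = 63 ≡ 8 = α_2. Error position i = 2.
  Consistency check: S_2/S_1 = 1·8 = 8 ≡ 8 = α_err ✓ (single-error assumption holds).
Step 4: error magnitude e = S_0/v_2 = S_0·∏_{j≠2}(α_2 − α_j) = 5·4 = 20 ≡ 9 (mod 11).
Step 5: correct position 2: c_2 = r_2 − e = 10 − 9 ≡ 1 (mod 11). Hence c = [7, 1, 4, 10, 0].
  Check: interpolating c through the α_i gives m(x) = 5 + 5·x (degree < 2) with m(α_i) = c_i for every i, so c is indeed a codeword.


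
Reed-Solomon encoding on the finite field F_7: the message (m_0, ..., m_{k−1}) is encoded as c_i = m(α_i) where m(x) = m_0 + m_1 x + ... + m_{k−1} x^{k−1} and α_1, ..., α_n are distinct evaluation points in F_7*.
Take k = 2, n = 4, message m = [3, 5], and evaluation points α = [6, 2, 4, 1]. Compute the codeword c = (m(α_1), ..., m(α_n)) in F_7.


c = [5, 6, 2, 1]

Message polynomial: m(x) = 3 + 5·x (mod 7).
For each evaluation point α_i, compute m(α_i) mod 7:
  α_1 = 6: Horner steps 5 → 5, so m(6) = 5.
  α_2 = 2: Horner steps 5 → 6, so m(2) = 6.
  α_3 = 4: Horner steps 5 → 2, so m(4) = 2.
  α_4 = 1: Horner steps 5 → 1, so m(1) = 1.
Codeword c = [5, 6, 2, 1] ∈ F_7^4.


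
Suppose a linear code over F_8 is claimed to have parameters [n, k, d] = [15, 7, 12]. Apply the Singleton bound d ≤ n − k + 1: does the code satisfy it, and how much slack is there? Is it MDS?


Singleton RHS = n − k + 1 = 9, slack = -3, bound violated (no such code; not MDS).

Singleton bound: d ≤ n − k + 1.
Here n = 15, k = 7, so n − k + 1 = 9.
Given d = 12, check d ≤ 9: NO.
Slack = (n − k + 1) − d = -3.
The slack is negative: d = 12 exceeds n − k + 1 = 9 by 3, so the Singleton bound is violated and no linear [15, 7, 12]_8 code can exist. In particular it is not MDS (MDS requires d = n − k + 1 exactly).
Description: the claimed parameters are [15, 7, 12]_8; such a code would be impossible (violates the Singleton bound).


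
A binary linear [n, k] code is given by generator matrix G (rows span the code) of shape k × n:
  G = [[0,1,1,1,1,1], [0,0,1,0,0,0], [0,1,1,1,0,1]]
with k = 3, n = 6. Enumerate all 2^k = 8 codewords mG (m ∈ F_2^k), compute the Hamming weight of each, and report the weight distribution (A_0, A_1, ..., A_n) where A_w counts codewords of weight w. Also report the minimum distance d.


Weight distribution: A_0 = 1, A_1 = 2, A_2 = 1, A_3 = 1, A_4 = 2, A_5 = 1. Minimum distance d = 1.

Enumerate all 2^3 = 8 messages m ∈ F_2^3.
For each, compute codeword c = mG in F_2^6, then tally its weight.
  m = 000 → c = 000000, weight = 0.
  m = 100 → c = 011111, weight = 5.
  m = 010 → c = 001000, weight = 1.
  m = 110 → c = 010111, weight = 4.
  m = 001 → c = 011101, weight = 4.
  m = 101 → c = 000010, weight = 1.
  m = 011 → c = 010101, weight = 3.
  m = 111 → c = 001010, weight = 2.
Tally weights:
  weight 0: 1 codewords.
  weight 1: 2 codewords.
  weight 2: 1 codewords.
  weight 3: 1 codewords.
  weight 4: 2 codewords.
  weight 5: 1 codewords.
Minimum distance d = smallest w > 0 with A_w > 0 = 1.
Sanity: Σ A_w = 8 = 2^3 = 8 ✓.
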